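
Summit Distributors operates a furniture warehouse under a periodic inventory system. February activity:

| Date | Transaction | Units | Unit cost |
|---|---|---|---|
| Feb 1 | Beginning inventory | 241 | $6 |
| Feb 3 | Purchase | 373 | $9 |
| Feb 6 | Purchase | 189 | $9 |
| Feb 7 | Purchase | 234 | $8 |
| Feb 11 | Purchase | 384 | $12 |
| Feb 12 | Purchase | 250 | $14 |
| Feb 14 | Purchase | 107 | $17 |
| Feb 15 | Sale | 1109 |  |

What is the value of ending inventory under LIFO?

Feb 15, 1109 sold [LIFO — newest first]: 107 @ $17 + 250 @ $14 + 384 @ $12 + 234 @ $8 + 134 @ $9 = $13,005
Ending inventory: 241 @ $6 + 373 @ $9 + 55 @ $9 = $5,298

Ending inventory = $5,298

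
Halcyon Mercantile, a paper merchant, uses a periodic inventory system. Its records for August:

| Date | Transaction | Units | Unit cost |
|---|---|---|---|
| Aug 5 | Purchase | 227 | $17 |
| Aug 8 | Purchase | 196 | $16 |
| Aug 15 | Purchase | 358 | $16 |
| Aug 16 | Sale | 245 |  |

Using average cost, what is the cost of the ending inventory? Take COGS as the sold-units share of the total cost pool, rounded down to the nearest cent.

Ending inventory = $8,731.80

Aug 16, sell 245: 245/781 × $12,723.00 → $3,991.20
Ending inventory (cost pool remaining) = $8,731.80
Check: goods available $12,723.00 = COGS $3,991.20 + ending $8,731.80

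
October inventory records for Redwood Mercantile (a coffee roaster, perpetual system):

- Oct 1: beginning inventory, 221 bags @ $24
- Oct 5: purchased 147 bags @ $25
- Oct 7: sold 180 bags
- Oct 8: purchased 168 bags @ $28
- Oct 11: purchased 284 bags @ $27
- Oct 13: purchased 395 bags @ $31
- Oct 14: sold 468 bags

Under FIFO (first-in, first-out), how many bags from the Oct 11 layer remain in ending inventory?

172

Oct 7, 180 sold [FIFO — oldest first]: 180 @ $24 = $4,320
Oct 14, 468 sold [FIFO — oldest first]: 41 @ $24 + 147 @ $25 + 168 @ $28 + 112 @ $27 = $12,387
Total COGS = $4,320 + $12,387 = $16,707
Ending inventory: 172 @ $27 + 395 @ $31 = $16,889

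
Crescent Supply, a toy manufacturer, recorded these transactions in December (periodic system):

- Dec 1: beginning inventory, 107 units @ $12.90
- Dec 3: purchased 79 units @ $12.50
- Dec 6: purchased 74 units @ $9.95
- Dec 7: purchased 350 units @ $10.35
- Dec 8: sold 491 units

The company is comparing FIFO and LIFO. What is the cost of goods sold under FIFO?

COGS = $5,494.95

FIFO COGS: 107 @ $12.90 + 79 @ $12.50 + 74 @ $9.95 + 231 @ $10.35 = $5,494.95
LIFO COGS: 350 @ $10.35 + 74 @ $9.95 + 67 @ $12.50 = $5,196.30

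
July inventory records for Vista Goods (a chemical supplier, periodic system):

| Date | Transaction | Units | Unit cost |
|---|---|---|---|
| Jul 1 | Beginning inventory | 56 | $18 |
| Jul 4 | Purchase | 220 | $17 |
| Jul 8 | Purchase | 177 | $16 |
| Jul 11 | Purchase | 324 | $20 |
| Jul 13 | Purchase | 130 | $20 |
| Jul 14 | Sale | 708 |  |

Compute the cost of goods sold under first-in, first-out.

Jul 14, 708 sold [FIFO — oldest first]: 56 @ $18 + 220 @ $17 + 177 @ $16 + 255 @ $20 = $12,680
Ending inventory: 69 @ $20 + 130 @ $20 = $3,980
Check: goods available $16,660 = COGS $12,680 + ending $3,980

COGS = $12,680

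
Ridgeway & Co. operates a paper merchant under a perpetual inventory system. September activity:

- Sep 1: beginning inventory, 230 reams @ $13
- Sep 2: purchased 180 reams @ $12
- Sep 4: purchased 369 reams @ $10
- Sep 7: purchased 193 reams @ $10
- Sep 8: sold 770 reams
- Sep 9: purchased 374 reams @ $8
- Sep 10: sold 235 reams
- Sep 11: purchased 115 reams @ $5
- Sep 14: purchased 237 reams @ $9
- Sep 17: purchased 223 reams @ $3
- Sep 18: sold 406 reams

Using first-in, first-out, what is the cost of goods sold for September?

COGS = $14,087

Sep 8, 770 sold [FIFO — oldest first]: 230 @ $13 + 180 @ $12 + 360 @ $10 = $8,750
Sep 10, 235 sold [FIFO — oldest first]: 9 @ $10 + 193 @ $10 + 33 @ $8 = $2,284
Sep 18, 406 sold [FIFO — oldest first]: 341 @ $8 + 65 @ $5 = $3,053
Total COGS = $8,750 + $2,284 + $3,053 = $14,087
Ending inventory: 50 @ $5 + 237 @ $9 + 223 @ $3 = $3,052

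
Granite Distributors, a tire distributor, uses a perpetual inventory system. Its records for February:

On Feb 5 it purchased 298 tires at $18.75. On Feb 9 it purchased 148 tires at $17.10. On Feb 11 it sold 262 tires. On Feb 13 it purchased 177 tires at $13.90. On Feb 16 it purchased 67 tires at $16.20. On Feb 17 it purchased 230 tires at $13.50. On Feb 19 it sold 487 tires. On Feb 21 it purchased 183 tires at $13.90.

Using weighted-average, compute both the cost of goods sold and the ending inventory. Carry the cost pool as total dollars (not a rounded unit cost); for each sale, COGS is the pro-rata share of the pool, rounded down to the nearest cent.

After Feb 5: 298 on hand, pool $5,587.50 (≈ $18.7500 each)
After Feb 9: 446 on hand, pool $8,118.30 (≈ $18.2025 each)
Feb 11, sell 262: 262/446 × $8,118.30 → $4,769.04
After Feb 13: 361 on hand, pool $5,809.56 (≈ $16.0930 each)
After Feb 16: 428 on hand, pool $6,894.96 (≈ $16.1097 each)
After Feb 17: 658 on hand, pool $9,999.96 (≈ $15.1975 each)
Feb 19, sell 487: 487/658 × $9,999.96 → $7,401.18
After Feb 21: 354 on hand, pool $5,142.48 (≈ $14.5268 each)
Total COGS = $4,769.04 + $7,401.18 = $12,170.22
Ending inventory (cost pool remaining) = $5,142.48

COGS = $12,170.22; ending inventory = $5,142.48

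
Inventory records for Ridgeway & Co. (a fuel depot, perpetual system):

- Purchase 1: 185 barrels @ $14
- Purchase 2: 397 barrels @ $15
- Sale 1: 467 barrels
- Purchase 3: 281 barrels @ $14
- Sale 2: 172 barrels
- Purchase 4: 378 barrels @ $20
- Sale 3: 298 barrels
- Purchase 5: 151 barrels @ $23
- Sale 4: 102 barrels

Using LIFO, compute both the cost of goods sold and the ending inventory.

COGS = $17,649; ending inventory = $5,863

Sale 1 (467) [LIFO — newest first]: 397 @ $15 + 70 @ $14 = $6,935
Sale 2 (172) [LIFO — newest first]: 172 @ $14 = $2,408
Sale 3 (298) [LIFO — newest first]: 298 @ $20 = $5,960
Sale 4 (102) [LIFO — newest first]: 102 @ $23 = $2,346
Total COGS = $6,935 + $2,408 + $5,960 + $2,346 = $17,649
Ending inventory: 115 @ $14 + 109 @ $14 + 80 @ $20 + 49 @ $23 = $5,863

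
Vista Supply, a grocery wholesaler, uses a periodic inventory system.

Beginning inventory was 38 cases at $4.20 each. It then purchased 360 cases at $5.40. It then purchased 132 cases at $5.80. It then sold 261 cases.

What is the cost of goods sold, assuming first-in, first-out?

COGS = $1,363.80

Sale 1 (261) [FIFO — oldest first]: 38 @ $4.20 + 223 @ $5.40 = $1,363.80
Ending inventory: 137 @ $5.40 + 132 @ $5.80 = $1,505.40
Check: goods available $2,869.20 = COGS $1,363.80 + ending $1,505.40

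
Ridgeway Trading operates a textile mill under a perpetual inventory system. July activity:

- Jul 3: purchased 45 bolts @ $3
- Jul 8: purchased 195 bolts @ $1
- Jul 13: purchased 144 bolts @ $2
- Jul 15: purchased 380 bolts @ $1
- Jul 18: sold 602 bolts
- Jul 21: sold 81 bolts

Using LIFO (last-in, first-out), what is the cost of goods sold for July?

COGS = $827

Jul 18, 602 sold [LIFO — newest first]: 380 @ $1 + 144 @ $2 + 78 @ $1 = $746
Jul 21, 81 sold [LIFO — newest first]: 81 @ $1 = $81
Total COGS = $746 + $81 = $827
Ending inventory: 45 @ $3 + 36 @ $1 = $171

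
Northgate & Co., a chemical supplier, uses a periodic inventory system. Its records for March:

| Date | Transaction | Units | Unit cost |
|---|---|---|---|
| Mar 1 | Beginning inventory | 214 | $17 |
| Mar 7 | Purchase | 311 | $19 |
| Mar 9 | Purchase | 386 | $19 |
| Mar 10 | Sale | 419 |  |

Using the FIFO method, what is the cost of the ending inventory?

Mar 10, 419 sold [FIFO — oldest first]: 214 @ $17 + 205 @ $19 = $7,533
Ending inventory: 106 @ $19 + 386 @ $19 = $9,348

Ending inventory = $9,348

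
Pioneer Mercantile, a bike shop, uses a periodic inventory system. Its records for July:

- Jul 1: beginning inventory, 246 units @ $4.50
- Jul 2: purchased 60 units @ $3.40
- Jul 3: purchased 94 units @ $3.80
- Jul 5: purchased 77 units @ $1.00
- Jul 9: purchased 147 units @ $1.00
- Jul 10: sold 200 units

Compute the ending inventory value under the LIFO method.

Jul 10, 200 sold [LIFO — newest first]: 147 @ $1.00 + 53 @ $1.00 = $200.00
Ending inventory: 246 @ $4.50 + 60 @ $3.40 + 94 @ $3.80 + 24 @ $1.00 = $1,692.20
Check: goods available $1,892.20 = COGS $200.00 + ending $1,692.20

Ending inventory = $1,692.20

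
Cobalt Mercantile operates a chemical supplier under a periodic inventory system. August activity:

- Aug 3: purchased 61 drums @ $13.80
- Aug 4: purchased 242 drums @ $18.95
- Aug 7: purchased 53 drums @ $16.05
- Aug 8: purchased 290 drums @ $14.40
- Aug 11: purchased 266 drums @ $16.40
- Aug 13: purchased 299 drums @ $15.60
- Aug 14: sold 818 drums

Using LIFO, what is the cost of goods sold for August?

COGS = $12,670.00

Aug 14, 818 sold [LIFO — newest first]: 299 @ $15.60 + 266 @ $16.40 + 253 @ $14.40 = $12,670.00
Ending inventory: 61 @ $13.80 + 242 @ $18.95 + 53 @ $16.05 + 37 @ $14.40 = $6,811.15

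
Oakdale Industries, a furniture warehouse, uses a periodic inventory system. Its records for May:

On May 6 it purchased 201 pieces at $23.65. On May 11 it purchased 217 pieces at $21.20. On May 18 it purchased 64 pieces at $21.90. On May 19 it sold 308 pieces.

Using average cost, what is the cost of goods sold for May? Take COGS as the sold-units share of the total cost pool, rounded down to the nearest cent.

May 19, sell 308: 308/482 × $10,755.65 → $6,872.90
Ending inventory (cost pool remaining) = $3,882.75

COGS = $6,872.90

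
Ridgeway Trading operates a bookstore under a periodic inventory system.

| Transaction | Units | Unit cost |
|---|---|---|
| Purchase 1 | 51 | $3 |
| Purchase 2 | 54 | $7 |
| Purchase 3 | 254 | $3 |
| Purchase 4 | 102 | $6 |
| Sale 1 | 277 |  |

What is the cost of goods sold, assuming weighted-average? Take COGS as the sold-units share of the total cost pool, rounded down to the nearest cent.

COGS = $1,144.65

Sale 1, sell 277: 277/461 × $1,905.00 → $1,144.65
Ending inventory (cost pool remaining) = $760.35
Check: goods available $1,905.00 = COGS $1,144.65 + ending $760.35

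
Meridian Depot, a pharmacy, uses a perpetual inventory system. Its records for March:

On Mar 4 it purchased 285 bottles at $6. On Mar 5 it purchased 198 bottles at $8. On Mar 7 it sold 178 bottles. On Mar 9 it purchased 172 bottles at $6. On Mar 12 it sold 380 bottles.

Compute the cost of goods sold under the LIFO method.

Mar 7, 178 sold [LIFO — newest first]: 178 @ $8 = $1,424
Mar 12, 380 sold [LIFO — newest first]: 172 @ $6 + 20 @ $8 + 188 @ $6 = $2,320
Total COGS = $1,424 + $2,320 = $3,744
Ending inventory: 97 @ $6 = $582

COGS = $3,744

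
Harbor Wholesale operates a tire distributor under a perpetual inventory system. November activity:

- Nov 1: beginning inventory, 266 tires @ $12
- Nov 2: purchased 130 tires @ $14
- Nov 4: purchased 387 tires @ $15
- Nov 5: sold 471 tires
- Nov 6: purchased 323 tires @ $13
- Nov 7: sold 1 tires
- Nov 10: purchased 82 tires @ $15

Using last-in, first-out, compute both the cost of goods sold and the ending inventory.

Nov 5, 471 sold [LIFO — newest first]: 387 @ $15 + 84 @ $14 = $6,981
Nov 7, 1 sold [LIFO — newest first]: 1 @ $13 = $13
Total COGS = $6,981 + $13 = $6,994
Ending inventory: 266 @ $12 + 46 @ $14 + 322 @ $13 + 82 @ $15 = $9,252

COGS = $6,994; ending inventory = $9,252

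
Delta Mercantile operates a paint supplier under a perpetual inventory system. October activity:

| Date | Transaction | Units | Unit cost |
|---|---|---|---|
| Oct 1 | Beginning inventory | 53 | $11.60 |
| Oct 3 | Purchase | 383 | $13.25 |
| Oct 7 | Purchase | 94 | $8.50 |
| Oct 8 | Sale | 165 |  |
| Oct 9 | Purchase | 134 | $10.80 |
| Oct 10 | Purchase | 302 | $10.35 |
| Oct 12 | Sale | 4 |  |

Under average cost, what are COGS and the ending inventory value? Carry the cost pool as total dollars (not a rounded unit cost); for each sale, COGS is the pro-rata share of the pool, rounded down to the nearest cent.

After Oct 1: 53 on hand, pool $614.80 (≈ $11.6000 each)
After Oct 3: 436 on hand, pool $5,689.55 (≈ $13.0494 each)
After Oct 7: 530 on hand, pool $6,488.55 (≈ $12.2425 each)
Oct 8, sell 165: 165/530 × $6,488.55 → $2,020.02
After Oct 9: 499 on hand, pool $5,915.73 (≈ $11.8552 each)
After Oct 10: 801 on hand, pool $9,041.43 (≈ $11.2877 each)
Oct 12, sell 4: 4/801 × $9,041.43 → $45.15
Total COGS = $2,020.02 + $45.15 = $2,065.17
Ending inventory (cost pool remaining) = $8,996.28

COGS = $2,065.17; ending inventory = $8,996.28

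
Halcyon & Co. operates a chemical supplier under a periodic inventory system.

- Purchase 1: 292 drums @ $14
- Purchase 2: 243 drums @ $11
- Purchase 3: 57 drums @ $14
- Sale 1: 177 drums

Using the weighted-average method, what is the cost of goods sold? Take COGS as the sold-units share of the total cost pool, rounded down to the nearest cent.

Sale 1, sell 177: 177/592 × $7,559.00 → $2,260.03
Ending inventory (cost pool remaining) = $5,298.97

COGS = $2,260.03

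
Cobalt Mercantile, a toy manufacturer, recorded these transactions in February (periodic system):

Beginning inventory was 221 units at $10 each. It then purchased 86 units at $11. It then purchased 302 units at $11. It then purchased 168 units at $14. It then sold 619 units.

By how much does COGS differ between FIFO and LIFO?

$632

FIFO COGS: 221 @ $10 + 86 @ $11 + 302 @ $11 + 10 @ $14 = $6,618
LIFO COGS: 168 @ $14 + 302 @ $11 + 86 @ $11 + 63 @ $10 = $7,250
Difference = |$6,618 − $7,250| = $632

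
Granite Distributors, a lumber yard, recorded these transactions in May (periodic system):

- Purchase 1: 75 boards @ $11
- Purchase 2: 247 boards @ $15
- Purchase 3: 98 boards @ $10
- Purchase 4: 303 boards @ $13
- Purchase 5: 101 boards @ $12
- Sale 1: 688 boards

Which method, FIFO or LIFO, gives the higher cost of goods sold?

FIFO COGS: 75 @ $11 + 247 @ $15 + 98 @ $10 + 268 @ $13 = $8,994
LIFO COGS: 101 @ $12 + 303 @ $13 + 98 @ $10 + 186 @ $15 = $8,921

FIFO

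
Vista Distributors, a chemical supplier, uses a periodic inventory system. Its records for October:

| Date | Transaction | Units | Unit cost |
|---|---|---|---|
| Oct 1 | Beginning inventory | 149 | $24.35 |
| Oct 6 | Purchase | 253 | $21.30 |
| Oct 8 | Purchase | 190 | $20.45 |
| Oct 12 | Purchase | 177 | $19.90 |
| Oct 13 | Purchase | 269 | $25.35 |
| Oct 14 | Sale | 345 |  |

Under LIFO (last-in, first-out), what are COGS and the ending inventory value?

COGS = $8,331.55; ending inventory = $14,912.45

Oct 14, 345 sold [LIFO — newest first]: 269 @ $25.35 + 76 @ $19.90 = $8,331.55
Ending inventory: 149 @ $24.35 + 253 @ $21.30 + 190 @ $20.45 + 101 @ $19.90 = $14,912.45
Check: goods available $23,244.00 = COGS $8,331.55 + ending $14,912.45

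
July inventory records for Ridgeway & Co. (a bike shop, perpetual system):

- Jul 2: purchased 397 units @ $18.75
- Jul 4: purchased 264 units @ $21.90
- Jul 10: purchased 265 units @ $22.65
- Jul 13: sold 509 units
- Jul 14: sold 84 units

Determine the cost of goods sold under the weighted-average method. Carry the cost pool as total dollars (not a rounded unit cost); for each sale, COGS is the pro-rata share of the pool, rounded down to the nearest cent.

COGS = $12,313.13

After Jul 2: 397 on hand, pool $7,443.75 (≈ $18.7500 each)
After Jul 4: 661 on hand, pool $13,225.35 (≈ $20.0081 each)
After Jul 10: 926 on hand, pool $19,227.60 (≈ $20.7641 each)
Jul 13, sell 509: 509/926 × $19,227.60 → $10,568.95
Jul 14, sell 84: 84/417 × $8,658.65 → $1,744.18
Total COGS = $10,568.95 + $1,744.18 = $12,313.13
Ending inventory (cost pool remaining) = $6,914.47
Check: goods available $19,227.60 = COGS $12,313.13 + ending $6,914.47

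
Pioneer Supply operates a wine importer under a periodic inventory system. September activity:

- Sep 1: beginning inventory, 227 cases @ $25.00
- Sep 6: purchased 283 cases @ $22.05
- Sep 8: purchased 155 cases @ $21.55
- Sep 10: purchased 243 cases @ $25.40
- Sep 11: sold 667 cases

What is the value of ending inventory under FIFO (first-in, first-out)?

Sep 11, 667 sold [FIFO — oldest first]: 227 @ $25.00 + 283 @ $22.05 + 155 @ $21.55 + 2 @ $25.40 = $15,306.20
Ending inventory: 241 @ $25.40 = $6,121.40

Ending inventory = $6,121.40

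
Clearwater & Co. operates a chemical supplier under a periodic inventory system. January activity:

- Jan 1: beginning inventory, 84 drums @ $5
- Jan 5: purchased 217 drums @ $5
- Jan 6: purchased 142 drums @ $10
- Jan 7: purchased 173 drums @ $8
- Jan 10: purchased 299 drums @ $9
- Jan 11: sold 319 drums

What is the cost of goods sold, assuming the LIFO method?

COGS = $2,851

Jan 11, 319 sold [LIFO — newest first]: 299 @ $9 + 20 @ $8 = $2,851
Ending inventory: 84 @ $5 + 217 @ $5 + 142 @ $10 + 153 @ $8 = $4,149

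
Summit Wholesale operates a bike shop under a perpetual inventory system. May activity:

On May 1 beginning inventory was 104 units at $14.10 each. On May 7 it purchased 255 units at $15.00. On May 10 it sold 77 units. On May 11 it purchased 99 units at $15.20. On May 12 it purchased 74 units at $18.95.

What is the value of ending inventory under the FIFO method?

Ending inventory = $7,112.80

May 10, 77 sold [FIFO — oldest first]: 77 @ $14.10 = $1,085.70
Ending inventory: 27 @ $14.10 + 255 @ $15.00 + 99 @ $15.20 + 74 @ $18.95 = $7,112.80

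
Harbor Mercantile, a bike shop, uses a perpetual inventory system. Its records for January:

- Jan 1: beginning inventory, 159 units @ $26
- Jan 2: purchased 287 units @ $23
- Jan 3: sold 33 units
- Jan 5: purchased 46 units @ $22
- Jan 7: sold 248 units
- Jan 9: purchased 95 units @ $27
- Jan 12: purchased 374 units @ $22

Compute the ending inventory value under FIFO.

Jan 3, 33 sold [FIFO — oldest first]: 33 @ $26 = $858
Jan 7, 248 sold [FIFO — oldest first]: 126 @ $26 + 122 @ $23 = $6,082
Total COGS = $858 + $6,082 = $6,940
Ending inventory: 165 @ $23 + 46 @ $22 + 95 @ $27 + 374 @ $22 = $15,600

Ending inventory = $15,600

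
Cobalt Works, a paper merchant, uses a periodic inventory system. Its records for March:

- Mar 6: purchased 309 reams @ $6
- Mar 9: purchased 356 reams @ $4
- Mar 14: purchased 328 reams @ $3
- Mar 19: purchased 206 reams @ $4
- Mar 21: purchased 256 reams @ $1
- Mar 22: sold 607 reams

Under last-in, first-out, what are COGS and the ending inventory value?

Mar 22, 607 sold [LIFO — newest first]: 256 @ $1 + 206 @ $4 + 145 @ $3 = $1,515
Ending inventory: 309 @ $6 + 356 @ $4 + 183 @ $3 = $3,827

COGS = $1,515; ending inventory = $3,827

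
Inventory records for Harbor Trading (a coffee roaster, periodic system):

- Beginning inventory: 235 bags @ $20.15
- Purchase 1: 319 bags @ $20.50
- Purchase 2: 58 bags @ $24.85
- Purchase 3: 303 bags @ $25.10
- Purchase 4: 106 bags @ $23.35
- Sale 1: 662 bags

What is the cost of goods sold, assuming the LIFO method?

COGS = $15,519.20

Sale 1 (662) [LIFO — newest first]: 106 @ $23.35 + 303 @ $25.10 + 58 @ $24.85 + 195 @ $20.50 = $15,519.20
Ending inventory: 235 @ $20.15 + 124 @ $20.50 = $7,277.25
Check: goods available $22,796.45 = COGS $15,519.20 + ending $7,277.25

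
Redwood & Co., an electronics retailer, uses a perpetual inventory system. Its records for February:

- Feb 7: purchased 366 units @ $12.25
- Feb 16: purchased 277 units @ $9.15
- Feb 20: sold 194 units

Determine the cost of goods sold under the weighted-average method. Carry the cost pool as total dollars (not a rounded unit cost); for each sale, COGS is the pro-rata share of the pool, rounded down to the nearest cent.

After Feb 7: 366 on hand, pool $4,483.50 (≈ $12.2500 each)
After Feb 16: 643 on hand, pool $7,018.05 (≈ $10.9145 each)
Feb 20, sell 194: 194/643 × $7,018.05 → $2,117.42
Ending inventory (cost pool remaining) = $4,900.63
Check: goods available $7,018.05 = COGS $2,117.42 + ending $4,900.63

COGS = $2,117.42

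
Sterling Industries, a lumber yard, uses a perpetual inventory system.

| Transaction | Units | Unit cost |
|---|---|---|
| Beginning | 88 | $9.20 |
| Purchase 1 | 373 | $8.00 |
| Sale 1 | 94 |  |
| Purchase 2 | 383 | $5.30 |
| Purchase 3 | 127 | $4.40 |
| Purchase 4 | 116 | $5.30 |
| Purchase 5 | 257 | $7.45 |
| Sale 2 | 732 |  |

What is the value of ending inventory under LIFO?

Sale 1 (94) [LIFO — newest first]: 94 @ $8.00 = $752.00
Sale 2 (732) [LIFO — newest first]: 257 @ $7.45 + 116 @ $5.30 + 127 @ $4.40 + 232 @ $5.30 = $4,317.85
Total COGS = $752.00 + $4,317.85 = $5,069.85
Ending inventory: 88 @ $9.20 + 279 @ $8.00 + 151 @ $5.30 = $3,841.90
Check: goods available $8,911.75 = COGS $5,069.85 + ending $3,841.90

Ending inventory = $3,841.90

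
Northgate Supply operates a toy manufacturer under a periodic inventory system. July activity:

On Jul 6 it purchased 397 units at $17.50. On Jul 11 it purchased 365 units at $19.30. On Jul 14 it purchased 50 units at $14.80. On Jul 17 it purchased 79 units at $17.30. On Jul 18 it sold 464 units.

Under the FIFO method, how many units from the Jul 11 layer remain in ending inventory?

298

Jul 18, 464 sold [FIFO — oldest first]: 397 @ $17.50 + 67 @ $19.30 = $8,240.60
Ending inventory: 298 @ $19.30 + 50 @ $14.80 + 79 @ $17.30 = $7,858.10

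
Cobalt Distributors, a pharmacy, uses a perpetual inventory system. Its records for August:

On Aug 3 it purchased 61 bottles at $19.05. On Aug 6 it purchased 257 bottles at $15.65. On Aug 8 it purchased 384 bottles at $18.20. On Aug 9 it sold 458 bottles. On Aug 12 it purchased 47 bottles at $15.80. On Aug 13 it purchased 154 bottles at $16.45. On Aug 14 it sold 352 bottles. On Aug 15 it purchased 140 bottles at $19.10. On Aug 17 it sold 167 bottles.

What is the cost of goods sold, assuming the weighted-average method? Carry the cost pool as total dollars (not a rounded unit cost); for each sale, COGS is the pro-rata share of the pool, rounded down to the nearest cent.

After Aug 3: 61 on hand, pool $1,162.05 (≈ $19.0500 each)
After Aug 6: 318 on hand, pool $5,184.10 (≈ $16.3022 each)
After Aug 8: 702 on hand, pool $12,172.90 (≈ $17.3403 each)
Aug 9, sell 458: 458/702 × $12,172.90 → $7,941.86
After Aug 12: 291 on hand, pool $4,973.64 (≈ $17.0915 each)
After Aug 13: 445 on hand, pool $7,506.94 (≈ $16.8695 each)
Aug 14, sell 352: 352/445 × $7,506.94 → $5,938.07
After Aug 15: 233 on hand, pool $4,242.87 (≈ $18.2097 each)
Aug 17, sell 167: 167/233 × $4,242.87 → $3,041.02
Total COGS = $7,941.86 + $5,938.07 + $3,041.02 = $16,920.95
Ending inventory (cost pool remaining) = $1,201.85

COGS = $16,920.95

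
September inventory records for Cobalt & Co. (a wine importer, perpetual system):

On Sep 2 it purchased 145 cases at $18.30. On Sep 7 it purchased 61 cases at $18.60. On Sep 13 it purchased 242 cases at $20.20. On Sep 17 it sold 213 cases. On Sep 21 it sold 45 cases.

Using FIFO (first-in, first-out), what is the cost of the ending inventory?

Ending inventory = $3,838.00

Sep 17, 213 sold [FIFO — oldest first]: 145 @ $18.30 + 61 @ $18.60 + 7 @ $20.20 = $3,929.50
Sep 21, 45 sold [FIFO — oldest first]: 45 @ $20.20 = $909.00
Total COGS = $3,929.50 + $909.00 = $4,838.50
Ending inventory: 190 @ $20.20 = $3,838.00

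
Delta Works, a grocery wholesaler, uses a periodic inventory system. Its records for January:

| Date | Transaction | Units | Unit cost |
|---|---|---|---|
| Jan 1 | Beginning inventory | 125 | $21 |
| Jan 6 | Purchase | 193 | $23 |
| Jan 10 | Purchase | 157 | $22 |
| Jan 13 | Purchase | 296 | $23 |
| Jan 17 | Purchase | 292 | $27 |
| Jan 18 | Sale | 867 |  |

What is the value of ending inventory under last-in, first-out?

Ending inventory = $4,258

Jan 18, 867 sold [LIFO — newest first]: 292 @ $27 + 296 @ $23 + 157 @ $22 + 122 @ $23 = $20,952
Ending inventory: 125 @ $21 + 71 @ $23 = $4,258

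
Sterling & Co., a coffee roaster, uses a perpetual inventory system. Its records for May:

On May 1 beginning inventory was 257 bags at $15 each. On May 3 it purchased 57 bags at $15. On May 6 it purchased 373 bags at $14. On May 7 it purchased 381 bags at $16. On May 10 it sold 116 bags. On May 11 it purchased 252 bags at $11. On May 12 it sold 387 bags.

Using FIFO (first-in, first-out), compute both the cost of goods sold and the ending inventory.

COGS = $7,356; ending inventory = $11,444

May 10, 116 sold [FIFO — oldest first]: 116 @ $15 = $1,740
May 12, 387 sold [FIFO — oldest first]: 141 @ $15 + 57 @ $15 + 189 @ $14 = $5,616
Total COGS = $1,740 + $5,616 = $7,356
Ending inventory: 184 @ $14 + 381 @ $16 + 252 @ $11 = $11,444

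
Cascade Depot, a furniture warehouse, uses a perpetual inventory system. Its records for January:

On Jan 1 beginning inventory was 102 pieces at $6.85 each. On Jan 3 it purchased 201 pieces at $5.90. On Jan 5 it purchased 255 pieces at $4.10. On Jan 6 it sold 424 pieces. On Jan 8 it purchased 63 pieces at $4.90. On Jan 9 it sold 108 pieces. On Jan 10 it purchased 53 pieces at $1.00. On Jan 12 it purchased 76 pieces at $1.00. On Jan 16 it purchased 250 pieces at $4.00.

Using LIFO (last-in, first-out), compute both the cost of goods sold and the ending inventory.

Jan 6, 424 sold [LIFO — newest first]: 255 @ $4.10 + 169 @ $5.90 = $2,042.60
Jan 9, 108 sold [LIFO — newest first]: 63 @ $4.90 + 32 @ $5.90 + 13 @ $6.85 = $586.55
Total COGS = $2,042.60 + $586.55 = $2,629.15
Ending inventory: 89 @ $6.85 + 53 @ $1.00 + 76 @ $1.00 + 250 @ $4.00 = $1,738.65
Check: goods available $4,367.80 = COGS $2,629.15 + ending $1,738.65

COGS = $2,629.15; ending inventory = $1,738.65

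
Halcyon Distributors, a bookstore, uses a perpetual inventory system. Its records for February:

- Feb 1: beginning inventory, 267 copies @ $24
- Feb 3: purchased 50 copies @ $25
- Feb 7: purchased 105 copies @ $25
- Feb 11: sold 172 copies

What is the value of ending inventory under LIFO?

Ending inventory = $6,000

Feb 11, 172 sold [LIFO — newest first]: 105 @ $25 + 50 @ $25 + 17 @ $24 = $4,283
Ending inventory: 250 @ $24 = $6,000
Check: goods available $10,283 = COGS $4,283 + ending $6,000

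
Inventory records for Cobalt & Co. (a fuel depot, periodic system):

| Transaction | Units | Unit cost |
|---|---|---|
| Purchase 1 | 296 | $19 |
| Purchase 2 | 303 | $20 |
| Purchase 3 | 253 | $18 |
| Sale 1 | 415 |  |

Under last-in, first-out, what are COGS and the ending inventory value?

Sale 1 (415) [LIFO — newest first]: 253 @ $18 + 162 @ $20 = $7,794
Ending inventory: 296 @ $19 + 141 @ $20 = $8,444
Check: goods available $16,238 = COGS $7,794 + ending $8,444

COGS = $7,794; ending inventory = $8,444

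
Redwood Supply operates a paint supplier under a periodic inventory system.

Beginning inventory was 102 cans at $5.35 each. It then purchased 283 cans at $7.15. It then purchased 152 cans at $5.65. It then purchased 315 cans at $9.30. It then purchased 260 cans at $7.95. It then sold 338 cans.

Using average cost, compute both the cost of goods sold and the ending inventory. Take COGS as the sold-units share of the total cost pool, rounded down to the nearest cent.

COGS = $2,560.66; ending inventory = $5,863.79

Sale 1, sell 338: 338/1112 × $8,424.45 → $2,560.66
Ending inventory (cost pool remaining) = $5,863.79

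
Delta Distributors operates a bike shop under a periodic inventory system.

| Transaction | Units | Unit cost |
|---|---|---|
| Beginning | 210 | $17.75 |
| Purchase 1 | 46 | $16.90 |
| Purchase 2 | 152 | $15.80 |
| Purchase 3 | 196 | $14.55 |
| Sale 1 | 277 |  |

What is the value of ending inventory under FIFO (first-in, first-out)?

Sale 1 (277) [FIFO — oldest first]: 210 @ $17.75 + 46 @ $16.90 + 21 @ $15.80 = $4,836.70
Ending inventory: 131 @ $15.80 + 196 @ $14.55 = $4,921.60
Check: goods available $9,758.30 = COGS $4,836.70 + ending $4,921.60

Ending inventory = $4,921.60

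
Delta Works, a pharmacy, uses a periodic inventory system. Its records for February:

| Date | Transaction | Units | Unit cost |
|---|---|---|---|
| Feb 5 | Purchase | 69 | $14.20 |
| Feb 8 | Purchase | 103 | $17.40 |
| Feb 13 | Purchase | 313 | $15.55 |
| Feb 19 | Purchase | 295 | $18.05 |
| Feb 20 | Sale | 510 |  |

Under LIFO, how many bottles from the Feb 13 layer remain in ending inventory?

Feb 20, 510 sold [LIFO — newest first]: 295 @ $18.05 + 215 @ $15.55 = $8,668.00
Ending inventory: 69 @ $14.20 + 103 @ $17.40 + 98 @ $15.55 = $4,295.90
Check: goods available $12,963.90 = COGS $8,668.00 + ending $4,295.90

98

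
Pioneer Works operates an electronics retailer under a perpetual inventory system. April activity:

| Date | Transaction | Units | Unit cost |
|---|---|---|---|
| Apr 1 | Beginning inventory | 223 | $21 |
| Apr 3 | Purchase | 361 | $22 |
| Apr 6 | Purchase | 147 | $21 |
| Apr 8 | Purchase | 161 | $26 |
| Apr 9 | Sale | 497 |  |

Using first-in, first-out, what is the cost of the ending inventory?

Ending inventory = $9,187

Apr 9, 497 sold [FIFO — oldest first]: 223 @ $21 + 274 @ $22 = $10,711
Ending inventory: 87 @ $22 + 147 @ $21 + 161 @ $26 = $9,187
Check: goods available $19,898 = COGS $10,711 + ending $9,187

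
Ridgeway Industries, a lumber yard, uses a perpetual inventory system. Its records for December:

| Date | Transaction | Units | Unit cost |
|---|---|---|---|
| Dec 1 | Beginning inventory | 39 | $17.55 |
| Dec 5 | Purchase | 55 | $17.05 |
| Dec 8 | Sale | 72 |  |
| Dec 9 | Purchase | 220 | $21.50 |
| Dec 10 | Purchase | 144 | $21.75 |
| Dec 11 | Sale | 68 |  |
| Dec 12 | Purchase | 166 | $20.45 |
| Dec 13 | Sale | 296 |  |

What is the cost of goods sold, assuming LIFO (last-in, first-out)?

Dec 8, 72 sold [LIFO — newest first]: 55 @ $17.05 + 17 @ $17.55 = $1,236.10
Dec 11, 68 sold [LIFO — newest first]: 68 @ $21.75 = $1,479.00
Dec 13, 296 sold [LIFO — newest first]: 166 @ $20.45 + 76 @ $21.75 + 54 @ $21.50 = $6,208.70
Total COGS = $1,236.10 + $1,479.00 + $6,208.70 = $8,923.80
Ending inventory: 22 @ $17.55 + 166 @ $21.50 = $3,955.10

COGS = $8,923.80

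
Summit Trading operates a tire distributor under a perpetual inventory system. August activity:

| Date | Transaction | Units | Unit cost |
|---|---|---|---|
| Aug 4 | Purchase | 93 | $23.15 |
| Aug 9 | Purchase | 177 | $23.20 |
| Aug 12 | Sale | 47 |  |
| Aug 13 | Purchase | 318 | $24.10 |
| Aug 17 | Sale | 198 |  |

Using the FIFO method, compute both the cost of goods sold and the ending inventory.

Aug 12, 47 sold [FIFO — oldest first]: 47 @ $23.15 = $1,088.05
Aug 17, 198 sold [FIFO — oldest first]: 46 @ $23.15 + 152 @ $23.20 = $4,591.30
Total COGS = $1,088.05 + $4,591.30 = $5,679.35
Ending inventory: 25 @ $23.20 + 318 @ $24.10 = $8,243.80

COGS = $5,679.35; ending inventory = $8,243.80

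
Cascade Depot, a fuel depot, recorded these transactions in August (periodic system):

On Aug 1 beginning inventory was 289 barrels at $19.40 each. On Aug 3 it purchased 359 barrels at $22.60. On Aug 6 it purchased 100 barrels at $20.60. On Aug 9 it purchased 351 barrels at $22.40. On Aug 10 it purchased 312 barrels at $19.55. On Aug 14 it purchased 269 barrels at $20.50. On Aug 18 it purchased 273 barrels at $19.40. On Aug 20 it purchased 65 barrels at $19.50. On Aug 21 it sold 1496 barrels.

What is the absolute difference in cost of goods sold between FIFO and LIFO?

FIFO COGS: 289 @ $19.40 + 359 @ $22.60 + 100 @ $20.60 + 351 @ $22.40 + 312 @ $19.55 + 85 @ $20.50 = $31,484.50
LIFO COGS: 65 @ $19.50 + 273 @ $19.40 + 269 @ $20.50 + 312 @ $19.55 + 351 @ $22.40 + 100 @ $20.60 + 126 @ $22.60 = $30,947.80
Difference = |$31,484.50 − $30,947.80| = $536.70

$536.70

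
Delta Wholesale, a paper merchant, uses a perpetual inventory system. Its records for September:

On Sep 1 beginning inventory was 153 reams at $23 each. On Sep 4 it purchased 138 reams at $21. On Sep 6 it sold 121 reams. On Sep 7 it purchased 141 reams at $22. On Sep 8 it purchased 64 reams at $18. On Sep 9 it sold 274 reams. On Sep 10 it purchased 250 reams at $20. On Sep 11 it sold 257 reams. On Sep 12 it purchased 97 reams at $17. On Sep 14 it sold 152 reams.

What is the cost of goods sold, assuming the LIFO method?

COGS = $16,423

Sep 6, 121 sold [LIFO — newest first]: 121 @ $21 = $2,541
Sep 9, 274 sold [LIFO — newest first]: 64 @ $18 + 141 @ $22 + 17 @ $21 + 52 @ $23 = $5,807
Sep 11, 257 sold [LIFO — newest first]: 250 @ $20 + 7 @ $23 = $5,161
Sep 14, 152 sold [LIFO — newest first]: 97 @ $17 + 55 @ $23 = $2,914
Total COGS = $2,541 + $5,807 + $5,161 + $2,914 = $16,423
Ending inventory: 39 @ $23 = $897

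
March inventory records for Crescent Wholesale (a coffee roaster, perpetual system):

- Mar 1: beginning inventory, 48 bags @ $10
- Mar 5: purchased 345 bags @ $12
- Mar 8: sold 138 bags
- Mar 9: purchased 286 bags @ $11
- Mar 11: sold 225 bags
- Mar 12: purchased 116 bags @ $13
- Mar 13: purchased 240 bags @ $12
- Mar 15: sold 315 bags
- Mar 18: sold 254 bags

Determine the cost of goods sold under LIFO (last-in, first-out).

Mar 8, 138 sold [LIFO — newest first]: 138 @ $12 = $1,656
Mar 11, 225 sold [LIFO — newest first]: 225 @ $11 = $2,475
Mar 15, 315 sold [LIFO — newest first]: 240 @ $12 + 75 @ $13 = $3,855
Mar 18, 254 sold [LIFO — newest first]: 41 @ $13 + 61 @ $11 + 152 @ $12 = $3,028
Total COGS = $1,656 + $2,475 + $3,855 + $3,028 = $11,014
Ending inventory: 48 @ $10 + 55 @ $12 = $1,140

COGS = $11,014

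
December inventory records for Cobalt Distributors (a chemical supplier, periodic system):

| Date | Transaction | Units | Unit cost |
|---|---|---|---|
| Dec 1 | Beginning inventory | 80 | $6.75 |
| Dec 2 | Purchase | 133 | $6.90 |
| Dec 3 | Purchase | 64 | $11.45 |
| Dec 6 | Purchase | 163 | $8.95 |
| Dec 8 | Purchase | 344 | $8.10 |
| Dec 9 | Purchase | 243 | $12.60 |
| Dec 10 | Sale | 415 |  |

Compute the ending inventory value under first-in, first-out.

Ending inventory = $6,071.95

Dec 10, 415 sold [FIFO — oldest first]: 80 @ $6.75 + 133 @ $6.90 + 64 @ $11.45 + 138 @ $8.95 = $3,425.60
Ending inventory: 25 @ $8.95 + 344 @ $8.10 + 243 @ $12.60 = $6,071.95
Check: goods available $9,497.55 = COGS $3,425.60 + ending $6,071.95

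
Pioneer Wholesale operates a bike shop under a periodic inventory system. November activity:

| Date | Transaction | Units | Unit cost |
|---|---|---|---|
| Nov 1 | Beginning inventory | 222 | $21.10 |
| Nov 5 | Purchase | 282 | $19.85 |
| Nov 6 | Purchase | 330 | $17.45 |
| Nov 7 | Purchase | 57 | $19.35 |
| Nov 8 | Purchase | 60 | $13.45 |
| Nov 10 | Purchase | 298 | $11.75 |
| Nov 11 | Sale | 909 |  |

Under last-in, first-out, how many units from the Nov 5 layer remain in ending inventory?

Nov 11, 909 sold [LIFO — newest first]: 298 @ $11.75 + 60 @ $13.45 + 57 @ $19.35 + 330 @ $17.45 + 164 @ $19.85 = $14,425.35
Ending inventory: 222 @ $21.10 + 118 @ $19.85 = $7,026.50
Check: goods available $21,451.85 = COGS $14,425.35 + ending $7,026.50

118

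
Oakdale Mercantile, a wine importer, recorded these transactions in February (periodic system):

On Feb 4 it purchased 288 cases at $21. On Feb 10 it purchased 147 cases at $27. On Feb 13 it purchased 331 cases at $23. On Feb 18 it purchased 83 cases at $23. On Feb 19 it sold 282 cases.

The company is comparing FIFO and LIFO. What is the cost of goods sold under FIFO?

FIFO COGS: 282 @ $21 = $5,922
LIFO COGS: 83 @ $23 + 199 @ $23 = $6,486

COGS = $5,922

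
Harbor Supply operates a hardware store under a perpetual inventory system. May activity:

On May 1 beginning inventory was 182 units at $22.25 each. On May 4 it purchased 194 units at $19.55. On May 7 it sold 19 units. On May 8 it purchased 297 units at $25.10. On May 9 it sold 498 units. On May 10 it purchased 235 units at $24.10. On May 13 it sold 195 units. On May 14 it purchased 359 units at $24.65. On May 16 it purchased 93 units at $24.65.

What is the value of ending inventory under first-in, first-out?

Ending inventory = $15,865.40

May 7, 19 sold [FIFO — oldest first]: 19 @ $22.25 = $422.75
May 9, 498 sold [FIFO — oldest first]: 163 @ $22.25 + 194 @ $19.55 + 141 @ $25.10 = $10,958.55
May 13, 195 sold [FIFO — oldest first]: 156 @ $25.10 + 39 @ $24.10 = $4,855.50
Total COGS = $422.75 + $10,958.55 + $4,855.50 = $16,236.80
Ending inventory: 196 @ $24.10 + 359 @ $24.65 + 93 @ $24.65 = $15,865.40
Check: goods available $32,102.20 = COGS $16,236.80 + ending $15,865.40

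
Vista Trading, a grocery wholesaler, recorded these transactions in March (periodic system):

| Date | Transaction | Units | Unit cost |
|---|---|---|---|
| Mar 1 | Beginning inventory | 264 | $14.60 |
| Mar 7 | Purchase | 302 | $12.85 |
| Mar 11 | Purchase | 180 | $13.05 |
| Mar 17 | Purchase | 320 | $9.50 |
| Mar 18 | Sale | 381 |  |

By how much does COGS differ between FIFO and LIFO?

FIFO COGS: 264 @ $14.60 + 117 @ $12.85 = $5,357.85
LIFO COGS: 320 @ $9.50 + 61 @ $13.05 = $3,836.05
Difference = |$5,357.85 − $3,836.05| = $1,521.80

$1,521.80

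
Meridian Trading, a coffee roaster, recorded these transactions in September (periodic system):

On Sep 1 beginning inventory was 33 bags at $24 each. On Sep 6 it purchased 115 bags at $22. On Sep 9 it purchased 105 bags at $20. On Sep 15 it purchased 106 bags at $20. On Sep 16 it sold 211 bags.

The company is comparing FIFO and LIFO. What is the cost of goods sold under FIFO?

FIFO COGS: 33 @ $24 + 115 @ $22 + 63 @ $20 = $4,582
LIFO COGS: 106 @ $20 + 105 @ $20 = $4,220

COGS = $4,582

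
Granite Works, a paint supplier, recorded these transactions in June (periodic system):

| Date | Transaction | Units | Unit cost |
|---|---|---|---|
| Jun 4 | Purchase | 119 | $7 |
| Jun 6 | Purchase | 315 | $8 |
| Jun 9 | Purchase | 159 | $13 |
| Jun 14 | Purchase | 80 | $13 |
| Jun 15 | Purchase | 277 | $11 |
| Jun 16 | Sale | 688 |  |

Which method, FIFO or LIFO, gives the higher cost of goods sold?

FIFO COGS: 119 @ $7 + 315 @ $8 + 159 @ $13 + 80 @ $13 + 15 @ $11 = $6,625
LIFO COGS: 277 @ $11 + 80 @ $13 + 159 @ $13 + 172 @ $8 = $7,530

LIFO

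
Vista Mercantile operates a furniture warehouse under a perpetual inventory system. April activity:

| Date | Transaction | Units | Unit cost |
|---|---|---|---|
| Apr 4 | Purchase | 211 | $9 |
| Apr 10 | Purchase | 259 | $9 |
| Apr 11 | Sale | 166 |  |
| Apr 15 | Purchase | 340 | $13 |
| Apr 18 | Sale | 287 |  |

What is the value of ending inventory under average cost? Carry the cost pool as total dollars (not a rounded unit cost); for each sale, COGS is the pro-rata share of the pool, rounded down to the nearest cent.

Ending inventory = $3,966.92

After Apr 4: 211 on hand, pool $1,899.00 (≈ $9.0000 each)
After Apr 10: 470 on hand, pool $4,230.00 (≈ $9.0000 each)
Apr 11, sell 166: 166/470 × $4,230.00 → $1,494.00
After Apr 15: 644 on hand, pool $7,156.00 (≈ $11.1118 each)
Apr 18, sell 287: 287/644 × $7,156.00 → $3,189.08
Total COGS = $1,494.00 + $3,189.08 = $4,683.08
Ending inventory (cost pool remaining) = $3,966.92
Check: goods available $8,650.00 = COGS $4,683.08 + ending $3,966.92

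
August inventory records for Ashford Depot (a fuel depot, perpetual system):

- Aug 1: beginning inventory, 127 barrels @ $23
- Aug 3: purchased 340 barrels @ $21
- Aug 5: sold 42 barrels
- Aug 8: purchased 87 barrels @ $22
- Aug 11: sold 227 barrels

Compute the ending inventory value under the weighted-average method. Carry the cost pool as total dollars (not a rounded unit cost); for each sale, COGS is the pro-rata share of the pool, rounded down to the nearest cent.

After Aug 1: 127 on hand, pool $2,921.00 (≈ $23.0000 each)
After Aug 3: 467 on hand, pool $10,061.00 (≈ $21.5439 each)
Aug 5, sell 42: 42/467 × $10,061.00 → $904.84
After Aug 8: 512 on hand, pool $11,070.16 (≈ $21.6214 each)
Aug 11, sell 227: 227/512 × $11,070.16 → $4,908.05
Total COGS = $904.84 + $4,908.05 = $5,812.89
Ending inventory (cost pool remaining) = $6,162.11
Check: goods available $11,975.00 = COGS $5,812.89 + ending $6,162.11

Ending inventory = $6,162.11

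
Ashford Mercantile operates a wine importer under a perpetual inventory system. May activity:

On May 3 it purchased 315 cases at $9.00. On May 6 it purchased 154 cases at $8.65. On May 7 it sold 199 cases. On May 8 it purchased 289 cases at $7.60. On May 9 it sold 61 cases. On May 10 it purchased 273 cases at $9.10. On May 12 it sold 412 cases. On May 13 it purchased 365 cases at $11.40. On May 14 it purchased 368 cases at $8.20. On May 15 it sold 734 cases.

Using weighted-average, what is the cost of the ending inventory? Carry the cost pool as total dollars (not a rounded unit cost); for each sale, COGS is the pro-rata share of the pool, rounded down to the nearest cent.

After May 3: 315 on hand, pool $2,835.00 (≈ $9.0000 each)
After May 6: 469 on hand, pool $4,167.10 (≈ $8.8851 each)
May 7, sell 199: 199/469 × $4,167.10 → $1,768.12
After May 8: 559 on hand, pool $4,595.38 (≈ $8.2207 each)
May 9, sell 61: 61/559 × $4,595.38 → $501.46
After May 10: 771 on hand, pool $6,578.22 (≈ $8.5321 each)
May 12, sell 412: 412/771 × $6,578.22 → $3,515.20
After May 13: 724 on hand, pool $7,224.02 (≈ $9.9779 each)
After May 14: 1092 on hand, pool $10,241.62 (≈ $9.3788 each)
May 15, sell 734: 734/1092 × $10,241.62 → $6,884.01
Total COGS = $1,768.12 + $501.46 + $3,515.20 + $6,884.01 = $12,668.79
Ending inventory (cost pool remaining) = $3,357.61

Ending inventory = $3,357.61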